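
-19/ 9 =-2.11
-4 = -4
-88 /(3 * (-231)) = 0.13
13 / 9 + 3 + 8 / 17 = 752 / 153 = 4.92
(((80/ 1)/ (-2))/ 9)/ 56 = -0.08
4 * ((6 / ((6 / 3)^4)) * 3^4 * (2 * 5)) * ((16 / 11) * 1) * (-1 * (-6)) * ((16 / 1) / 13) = 1866240 / 143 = 13050.63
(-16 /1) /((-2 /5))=40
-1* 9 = -9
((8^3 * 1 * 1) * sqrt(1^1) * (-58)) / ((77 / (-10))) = 3856.62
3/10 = 0.30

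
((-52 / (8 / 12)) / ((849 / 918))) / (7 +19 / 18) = -429624 / 41035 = -10.47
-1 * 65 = -65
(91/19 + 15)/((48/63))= 987/38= 25.97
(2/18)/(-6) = -1/54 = -0.02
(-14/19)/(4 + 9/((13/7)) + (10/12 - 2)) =-1092/11381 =-0.10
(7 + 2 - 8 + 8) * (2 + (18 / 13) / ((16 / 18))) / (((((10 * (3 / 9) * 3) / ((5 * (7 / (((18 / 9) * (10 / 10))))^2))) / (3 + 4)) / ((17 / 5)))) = 1941723 / 416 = 4667.60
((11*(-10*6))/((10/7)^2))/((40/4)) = -1617/50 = -32.34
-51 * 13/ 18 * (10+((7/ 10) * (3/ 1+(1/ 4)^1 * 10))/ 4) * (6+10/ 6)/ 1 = -4457791/ 1440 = -3095.69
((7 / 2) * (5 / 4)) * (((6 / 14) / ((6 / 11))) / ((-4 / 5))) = -275 / 64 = -4.30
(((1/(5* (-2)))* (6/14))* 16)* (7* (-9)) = 216/5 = 43.20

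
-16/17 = -0.94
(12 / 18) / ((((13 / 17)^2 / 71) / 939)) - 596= 75409.29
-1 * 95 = -95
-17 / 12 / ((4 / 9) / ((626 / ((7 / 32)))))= -63852 / 7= -9121.71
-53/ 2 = -26.50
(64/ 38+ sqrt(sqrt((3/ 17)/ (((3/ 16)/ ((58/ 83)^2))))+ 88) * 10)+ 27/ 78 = 1003/ 494+ 20 * sqrt(81838 * sqrt(17)+ 43800262)/ 1411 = 96.20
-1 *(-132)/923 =132/923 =0.14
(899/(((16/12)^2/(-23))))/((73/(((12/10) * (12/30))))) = -558279/7300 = -76.48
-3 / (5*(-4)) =3 / 20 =0.15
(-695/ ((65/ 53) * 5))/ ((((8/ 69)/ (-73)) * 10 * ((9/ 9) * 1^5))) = 37107579/ 5200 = 7136.07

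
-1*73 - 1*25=-98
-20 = -20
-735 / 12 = -245 / 4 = -61.25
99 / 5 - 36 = -81 / 5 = -16.20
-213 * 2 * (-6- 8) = 5964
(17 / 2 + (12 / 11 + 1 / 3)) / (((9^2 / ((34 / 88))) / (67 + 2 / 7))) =1748195 / 548856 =3.19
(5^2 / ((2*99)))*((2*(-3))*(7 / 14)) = -25 / 66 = -0.38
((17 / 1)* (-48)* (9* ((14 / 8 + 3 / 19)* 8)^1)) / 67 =-1673.02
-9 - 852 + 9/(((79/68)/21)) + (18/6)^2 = -54456/79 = -689.32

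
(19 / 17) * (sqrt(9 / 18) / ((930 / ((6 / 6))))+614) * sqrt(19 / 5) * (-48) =76 * sqrt(95) * (-1142040 - sqrt(2)) / 13175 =-64210.58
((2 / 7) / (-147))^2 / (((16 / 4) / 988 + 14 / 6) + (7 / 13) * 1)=988 / 752130057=0.00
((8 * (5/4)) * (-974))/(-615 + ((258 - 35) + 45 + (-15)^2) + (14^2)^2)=-4870/19147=-0.25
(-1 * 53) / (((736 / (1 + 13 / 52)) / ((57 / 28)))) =-15105 / 82432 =-0.18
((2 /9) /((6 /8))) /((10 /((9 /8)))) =1 /30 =0.03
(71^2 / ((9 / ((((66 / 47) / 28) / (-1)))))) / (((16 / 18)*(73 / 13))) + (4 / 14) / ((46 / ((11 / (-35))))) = -1741488001 / 309338960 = -5.63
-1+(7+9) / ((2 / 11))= 87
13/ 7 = 1.86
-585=-585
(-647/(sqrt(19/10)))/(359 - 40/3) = -1941 * sqrt(190)/19703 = -1.36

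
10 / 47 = 0.21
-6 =-6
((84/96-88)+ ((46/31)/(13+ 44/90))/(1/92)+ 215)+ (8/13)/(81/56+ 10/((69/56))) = 9982843254639/72308010632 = 138.06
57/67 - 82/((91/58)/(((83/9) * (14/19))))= -52769521/148941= -354.30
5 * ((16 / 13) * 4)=320 / 13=24.62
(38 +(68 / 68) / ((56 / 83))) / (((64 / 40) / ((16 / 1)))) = 11055 / 28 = 394.82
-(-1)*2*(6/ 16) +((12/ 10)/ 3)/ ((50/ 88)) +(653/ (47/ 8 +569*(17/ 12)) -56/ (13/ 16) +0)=-66.66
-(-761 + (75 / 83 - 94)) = 70890 / 83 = 854.10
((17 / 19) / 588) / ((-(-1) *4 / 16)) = 17 / 2793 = 0.01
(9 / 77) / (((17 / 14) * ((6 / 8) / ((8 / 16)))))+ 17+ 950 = 180841 / 187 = 967.06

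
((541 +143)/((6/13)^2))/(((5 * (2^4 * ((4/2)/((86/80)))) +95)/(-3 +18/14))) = -552292/24465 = -22.57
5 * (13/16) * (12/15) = 13/4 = 3.25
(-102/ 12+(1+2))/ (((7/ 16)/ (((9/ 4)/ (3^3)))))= -22/ 21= -1.05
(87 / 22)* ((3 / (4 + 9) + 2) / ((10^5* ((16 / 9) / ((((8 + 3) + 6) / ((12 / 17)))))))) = 2187441 / 1830400000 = 0.00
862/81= 10.64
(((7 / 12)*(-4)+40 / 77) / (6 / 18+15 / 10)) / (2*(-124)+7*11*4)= -0.02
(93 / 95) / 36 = 31 / 1140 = 0.03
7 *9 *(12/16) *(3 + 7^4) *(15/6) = 567945/2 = 283972.50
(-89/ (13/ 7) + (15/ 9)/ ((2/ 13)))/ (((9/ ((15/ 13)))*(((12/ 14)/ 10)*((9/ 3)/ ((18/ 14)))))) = -72325/ 3042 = -23.78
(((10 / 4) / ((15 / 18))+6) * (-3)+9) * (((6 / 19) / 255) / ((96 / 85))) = -3 / 152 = -0.02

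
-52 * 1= -52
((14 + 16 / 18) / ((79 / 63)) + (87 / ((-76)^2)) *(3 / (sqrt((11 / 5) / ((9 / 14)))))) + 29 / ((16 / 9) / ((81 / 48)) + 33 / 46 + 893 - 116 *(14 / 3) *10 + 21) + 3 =783 *sqrt(770) / 889504 + 59046050977 / 3971626487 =14.89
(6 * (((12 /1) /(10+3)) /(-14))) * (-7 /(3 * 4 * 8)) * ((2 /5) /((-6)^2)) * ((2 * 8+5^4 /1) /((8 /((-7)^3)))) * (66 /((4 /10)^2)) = -12092465 /3328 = -3633.55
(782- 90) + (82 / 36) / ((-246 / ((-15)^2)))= 8279 / 12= 689.92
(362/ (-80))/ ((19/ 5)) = -181/ 152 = -1.19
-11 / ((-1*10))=1.10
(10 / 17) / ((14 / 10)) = 50 / 119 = 0.42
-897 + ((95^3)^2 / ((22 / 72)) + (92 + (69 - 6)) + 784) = 26463308062962 / 11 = 2405755278451.09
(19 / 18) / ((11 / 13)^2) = 1.47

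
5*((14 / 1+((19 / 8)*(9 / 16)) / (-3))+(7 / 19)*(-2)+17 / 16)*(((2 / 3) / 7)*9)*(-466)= -117980715 / 4256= -27721.03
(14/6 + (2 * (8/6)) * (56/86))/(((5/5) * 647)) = 175/27821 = 0.01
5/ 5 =1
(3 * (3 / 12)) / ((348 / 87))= 3 / 16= 0.19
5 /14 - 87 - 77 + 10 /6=-6803 /42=-161.98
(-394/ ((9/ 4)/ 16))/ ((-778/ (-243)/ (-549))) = 186888384/ 389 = 480432.86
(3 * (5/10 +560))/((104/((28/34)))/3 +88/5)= 28.17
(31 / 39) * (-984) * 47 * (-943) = 450655928 / 13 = 34665840.62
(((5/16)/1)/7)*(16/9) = 5/63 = 0.08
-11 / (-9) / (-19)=-11 / 171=-0.06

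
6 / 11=0.55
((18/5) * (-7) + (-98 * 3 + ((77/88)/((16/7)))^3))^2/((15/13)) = 145584881150845817317/1649267441664000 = 88272.45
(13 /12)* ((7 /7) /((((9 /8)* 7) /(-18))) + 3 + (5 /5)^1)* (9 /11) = 117 /77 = 1.52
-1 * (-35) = 35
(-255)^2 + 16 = 65041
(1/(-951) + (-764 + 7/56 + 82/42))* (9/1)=-121731021/17752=-6857.31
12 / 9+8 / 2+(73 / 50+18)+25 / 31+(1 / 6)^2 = 715009 / 27900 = 25.63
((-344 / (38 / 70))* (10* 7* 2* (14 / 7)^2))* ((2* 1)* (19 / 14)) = -963200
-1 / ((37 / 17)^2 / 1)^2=-83521 / 1874161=-0.04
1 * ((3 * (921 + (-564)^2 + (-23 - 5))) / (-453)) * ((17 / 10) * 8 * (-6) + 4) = 123767732 / 755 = 163930.77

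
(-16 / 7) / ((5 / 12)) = -192 / 35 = -5.49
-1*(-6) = 6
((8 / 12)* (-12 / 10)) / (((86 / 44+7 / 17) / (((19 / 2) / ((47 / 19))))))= -270028 / 207975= -1.30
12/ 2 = 6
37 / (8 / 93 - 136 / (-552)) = 26381 / 237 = 111.31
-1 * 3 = -3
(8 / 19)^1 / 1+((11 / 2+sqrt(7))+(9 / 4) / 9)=sqrt(7)+469 / 76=8.82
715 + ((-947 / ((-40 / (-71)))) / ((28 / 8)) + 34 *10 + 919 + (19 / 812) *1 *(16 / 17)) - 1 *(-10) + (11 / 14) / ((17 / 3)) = 103798929 / 69020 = 1503.90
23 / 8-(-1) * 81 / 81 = 31 / 8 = 3.88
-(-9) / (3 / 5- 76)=-45 / 377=-0.12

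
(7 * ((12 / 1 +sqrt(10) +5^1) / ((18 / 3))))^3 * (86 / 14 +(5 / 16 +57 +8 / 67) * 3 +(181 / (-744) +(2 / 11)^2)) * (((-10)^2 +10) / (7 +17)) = 3233728801805285 * sqrt(10) / 2842532352 +1817820181630565 / 258412032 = 10632058.53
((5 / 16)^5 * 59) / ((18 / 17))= 3134375 / 18874368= 0.17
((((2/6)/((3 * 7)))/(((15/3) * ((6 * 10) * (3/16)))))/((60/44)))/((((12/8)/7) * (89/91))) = 8008/8110125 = 0.00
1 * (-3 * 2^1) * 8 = -48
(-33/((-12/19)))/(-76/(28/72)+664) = 1463/13120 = 0.11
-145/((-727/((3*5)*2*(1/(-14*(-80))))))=435/81424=0.01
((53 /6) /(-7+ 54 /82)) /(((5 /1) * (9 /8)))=-2173 /8775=-0.25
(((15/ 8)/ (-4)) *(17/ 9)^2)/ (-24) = 1445/ 20736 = 0.07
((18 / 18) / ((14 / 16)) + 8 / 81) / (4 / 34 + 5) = 11968 / 49329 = 0.24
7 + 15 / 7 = 64 / 7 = 9.14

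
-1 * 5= -5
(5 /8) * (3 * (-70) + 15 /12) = -4175 /32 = -130.47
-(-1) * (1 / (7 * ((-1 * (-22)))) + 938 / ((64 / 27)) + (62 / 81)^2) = 6406886203 / 16166304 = 396.31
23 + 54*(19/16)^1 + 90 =1417/8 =177.12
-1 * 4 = -4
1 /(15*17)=1 /255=0.00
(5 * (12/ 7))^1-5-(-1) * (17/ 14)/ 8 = 417/ 112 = 3.72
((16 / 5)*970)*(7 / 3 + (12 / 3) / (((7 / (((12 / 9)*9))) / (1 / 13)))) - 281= 2347511 / 273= 8598.94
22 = 22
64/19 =3.37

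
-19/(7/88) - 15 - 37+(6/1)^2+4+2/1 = -1742/7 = -248.86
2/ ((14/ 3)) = 3/ 7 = 0.43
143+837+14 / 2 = 987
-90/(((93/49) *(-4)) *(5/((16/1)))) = 1176/31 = 37.94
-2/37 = -0.05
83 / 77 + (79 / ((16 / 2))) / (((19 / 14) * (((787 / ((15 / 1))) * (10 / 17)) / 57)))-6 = 4128709 / 484792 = 8.52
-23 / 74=-0.31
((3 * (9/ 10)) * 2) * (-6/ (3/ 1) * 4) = -216/ 5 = -43.20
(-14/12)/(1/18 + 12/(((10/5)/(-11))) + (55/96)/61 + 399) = -20496/5851285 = -0.00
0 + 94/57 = 94/57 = 1.65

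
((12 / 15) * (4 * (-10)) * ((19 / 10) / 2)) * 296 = -44992 / 5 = -8998.40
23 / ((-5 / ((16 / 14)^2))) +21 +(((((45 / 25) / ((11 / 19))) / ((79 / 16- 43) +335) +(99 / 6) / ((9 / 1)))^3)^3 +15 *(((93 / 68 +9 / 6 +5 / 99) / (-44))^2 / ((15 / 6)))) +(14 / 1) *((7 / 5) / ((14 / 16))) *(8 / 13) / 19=52459647278336418649106318237720884604931564662629378439757029377 / 200208083669467508568481777392547276292479191755844201000000000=262.03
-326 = -326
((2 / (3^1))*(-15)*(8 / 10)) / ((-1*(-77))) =-8 / 77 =-0.10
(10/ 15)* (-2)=-4/ 3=-1.33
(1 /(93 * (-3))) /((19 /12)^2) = -16 /11191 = -0.00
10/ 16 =5/ 8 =0.62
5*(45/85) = 45/17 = 2.65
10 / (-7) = -10 / 7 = -1.43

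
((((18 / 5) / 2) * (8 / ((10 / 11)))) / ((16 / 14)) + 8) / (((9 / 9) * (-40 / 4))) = -1093 / 500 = -2.19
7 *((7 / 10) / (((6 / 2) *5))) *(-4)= -98 / 75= -1.31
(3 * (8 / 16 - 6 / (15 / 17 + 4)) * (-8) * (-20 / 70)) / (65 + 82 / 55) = -53240 / 708239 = -0.08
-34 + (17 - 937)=-954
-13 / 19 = -0.68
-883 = -883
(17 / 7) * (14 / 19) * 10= 340 / 19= 17.89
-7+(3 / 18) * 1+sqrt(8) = -41 / 6+2 * sqrt(2) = -4.00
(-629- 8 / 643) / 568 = -404455 / 365224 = -1.11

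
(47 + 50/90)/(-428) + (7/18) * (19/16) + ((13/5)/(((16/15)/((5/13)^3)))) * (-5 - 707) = -4788931/48672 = -98.39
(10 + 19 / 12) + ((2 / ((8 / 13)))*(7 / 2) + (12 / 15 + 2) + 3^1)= 3451 / 120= 28.76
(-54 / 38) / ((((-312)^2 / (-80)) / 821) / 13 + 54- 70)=110835 / 1256812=0.09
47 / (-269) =-47 / 269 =-0.17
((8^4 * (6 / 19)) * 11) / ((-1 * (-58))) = 135168 / 551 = 245.31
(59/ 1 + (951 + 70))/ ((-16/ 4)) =-270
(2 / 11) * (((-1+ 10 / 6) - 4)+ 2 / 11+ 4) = 56 / 363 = 0.15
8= 8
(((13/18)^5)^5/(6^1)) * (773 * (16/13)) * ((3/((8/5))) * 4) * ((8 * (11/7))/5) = 4615434950493272470096875354583/5269394202393804140856468307968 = 0.88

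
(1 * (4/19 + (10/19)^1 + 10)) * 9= 1836/19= 96.63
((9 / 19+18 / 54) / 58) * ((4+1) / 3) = 0.02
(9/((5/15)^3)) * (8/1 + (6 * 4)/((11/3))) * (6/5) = 46656/11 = 4241.45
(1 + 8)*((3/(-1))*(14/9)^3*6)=-5488/9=-609.78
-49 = -49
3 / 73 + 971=70886 / 73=971.04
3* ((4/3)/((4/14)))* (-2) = -28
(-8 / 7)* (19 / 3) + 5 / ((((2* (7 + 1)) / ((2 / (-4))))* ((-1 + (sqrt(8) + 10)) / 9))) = -363577 / 49056 + 45* sqrt(2) / 1168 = -7.36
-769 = -769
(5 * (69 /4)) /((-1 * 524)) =-345 /2096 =-0.16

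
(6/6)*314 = 314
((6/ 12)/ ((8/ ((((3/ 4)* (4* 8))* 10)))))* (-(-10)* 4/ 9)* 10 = 2000/ 3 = 666.67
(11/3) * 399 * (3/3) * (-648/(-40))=118503/5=23700.60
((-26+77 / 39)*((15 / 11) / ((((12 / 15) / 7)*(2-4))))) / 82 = 163975 / 93808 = 1.75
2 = 2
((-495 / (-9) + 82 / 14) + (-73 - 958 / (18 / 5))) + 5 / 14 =-35015 / 126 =-277.90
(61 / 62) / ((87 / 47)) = 2867 / 5394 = 0.53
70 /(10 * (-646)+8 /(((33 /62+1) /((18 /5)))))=-16625 /1529786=-0.01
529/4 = 132.25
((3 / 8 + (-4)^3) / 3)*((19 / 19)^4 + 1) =-509 / 12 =-42.42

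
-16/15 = -1.07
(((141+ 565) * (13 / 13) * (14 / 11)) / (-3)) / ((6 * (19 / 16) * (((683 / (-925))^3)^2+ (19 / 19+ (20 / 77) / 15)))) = -173356912876847656250000 / 4863615707806789484049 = -35.64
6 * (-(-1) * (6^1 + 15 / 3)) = 66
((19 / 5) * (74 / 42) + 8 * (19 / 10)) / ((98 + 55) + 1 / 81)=62073 / 433790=0.14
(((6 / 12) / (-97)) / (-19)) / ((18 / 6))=0.00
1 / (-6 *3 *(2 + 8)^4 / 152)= -19 / 22500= -0.00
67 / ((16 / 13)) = 54.44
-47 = -47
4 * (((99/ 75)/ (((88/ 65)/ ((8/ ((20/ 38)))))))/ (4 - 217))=-494/ 1775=-0.28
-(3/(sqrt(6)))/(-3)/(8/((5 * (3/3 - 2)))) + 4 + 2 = 6 - 5 * sqrt(6)/48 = 5.74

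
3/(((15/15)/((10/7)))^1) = 30/7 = 4.29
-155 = -155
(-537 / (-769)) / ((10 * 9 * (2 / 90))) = 537 / 1538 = 0.35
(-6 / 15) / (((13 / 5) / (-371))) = 742 / 13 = 57.08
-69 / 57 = -23 / 19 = -1.21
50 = 50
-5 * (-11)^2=-605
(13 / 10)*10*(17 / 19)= 221 / 19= 11.63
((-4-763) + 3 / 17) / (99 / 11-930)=0.83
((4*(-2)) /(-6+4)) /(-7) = -4 /7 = -0.57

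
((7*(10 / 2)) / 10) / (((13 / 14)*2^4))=49 / 208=0.24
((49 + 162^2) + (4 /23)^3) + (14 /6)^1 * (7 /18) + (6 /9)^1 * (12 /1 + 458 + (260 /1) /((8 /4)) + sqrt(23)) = 2 * sqrt(23) /3 + 17538381113 /657018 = 26697.11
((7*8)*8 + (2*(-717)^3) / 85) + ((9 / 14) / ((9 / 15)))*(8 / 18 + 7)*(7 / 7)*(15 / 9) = -92882716421 / 10710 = -8672522.54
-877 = -877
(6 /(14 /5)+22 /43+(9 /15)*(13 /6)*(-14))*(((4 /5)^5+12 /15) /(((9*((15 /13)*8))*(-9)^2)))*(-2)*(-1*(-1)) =267954388 /51428671875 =0.01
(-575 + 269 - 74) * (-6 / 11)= 2280 / 11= 207.27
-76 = -76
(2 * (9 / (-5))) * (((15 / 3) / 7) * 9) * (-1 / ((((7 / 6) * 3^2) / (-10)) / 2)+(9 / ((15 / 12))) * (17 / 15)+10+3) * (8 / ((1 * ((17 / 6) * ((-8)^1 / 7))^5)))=27250372107 / 2271771200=12.00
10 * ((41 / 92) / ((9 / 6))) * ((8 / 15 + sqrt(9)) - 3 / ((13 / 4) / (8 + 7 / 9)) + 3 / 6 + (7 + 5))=42271 / 1794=23.56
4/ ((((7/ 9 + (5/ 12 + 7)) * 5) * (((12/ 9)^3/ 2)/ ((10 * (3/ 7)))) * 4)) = 0.09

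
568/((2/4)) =1136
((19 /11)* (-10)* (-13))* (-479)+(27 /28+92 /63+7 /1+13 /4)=-107544.60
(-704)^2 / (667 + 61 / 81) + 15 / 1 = 5119527 / 6761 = 757.21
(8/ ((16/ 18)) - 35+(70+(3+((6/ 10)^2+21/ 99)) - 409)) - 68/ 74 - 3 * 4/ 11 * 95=-465.98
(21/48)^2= 49/256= 0.19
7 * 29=203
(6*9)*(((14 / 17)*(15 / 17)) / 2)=5670 / 289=19.62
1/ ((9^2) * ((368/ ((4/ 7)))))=1/ 52164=0.00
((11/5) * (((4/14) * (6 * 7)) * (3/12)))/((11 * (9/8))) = 8/15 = 0.53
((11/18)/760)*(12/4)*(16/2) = 11/570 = 0.02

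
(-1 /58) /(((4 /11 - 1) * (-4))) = -0.01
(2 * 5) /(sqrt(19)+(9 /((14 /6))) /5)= -4725 /11273+6125 * sqrt(19) /11273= 1.95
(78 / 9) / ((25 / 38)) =988 / 75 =13.17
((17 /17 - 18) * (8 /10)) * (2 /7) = -136 /35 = -3.89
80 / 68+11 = 207 / 17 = 12.18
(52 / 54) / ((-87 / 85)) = -2210 / 2349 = -0.94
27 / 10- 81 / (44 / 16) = -2943 / 110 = -26.75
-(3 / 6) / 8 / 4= -1 / 64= -0.02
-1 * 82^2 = -6724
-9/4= -2.25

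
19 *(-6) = -114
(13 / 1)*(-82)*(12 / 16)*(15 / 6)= -7995 / 4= -1998.75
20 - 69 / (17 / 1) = 271 / 17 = 15.94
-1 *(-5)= 5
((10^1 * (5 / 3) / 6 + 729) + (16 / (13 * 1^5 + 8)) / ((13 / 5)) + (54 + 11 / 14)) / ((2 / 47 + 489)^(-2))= 680923728005975 / 3618342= 188186668.92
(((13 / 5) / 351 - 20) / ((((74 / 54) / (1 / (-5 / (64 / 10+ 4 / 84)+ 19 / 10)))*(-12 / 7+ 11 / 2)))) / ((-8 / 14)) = 89533927 / 14929093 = 6.00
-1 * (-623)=623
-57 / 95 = -3 / 5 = -0.60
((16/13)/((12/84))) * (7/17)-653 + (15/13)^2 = -1862052/2873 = -648.12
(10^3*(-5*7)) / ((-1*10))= 3500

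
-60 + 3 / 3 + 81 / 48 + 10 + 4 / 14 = -5267 / 112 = -47.03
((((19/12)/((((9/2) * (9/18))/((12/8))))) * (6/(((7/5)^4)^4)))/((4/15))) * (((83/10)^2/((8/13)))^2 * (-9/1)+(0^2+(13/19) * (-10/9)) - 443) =-12347.58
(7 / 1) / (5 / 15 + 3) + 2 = 41 / 10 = 4.10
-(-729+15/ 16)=11649/ 16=728.06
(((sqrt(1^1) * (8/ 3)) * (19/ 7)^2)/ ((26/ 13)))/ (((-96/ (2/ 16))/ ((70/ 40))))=-361/ 16128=-0.02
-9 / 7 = -1.29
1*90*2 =180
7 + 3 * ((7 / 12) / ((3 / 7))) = 133 / 12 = 11.08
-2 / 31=-0.06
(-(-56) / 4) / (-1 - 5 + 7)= 14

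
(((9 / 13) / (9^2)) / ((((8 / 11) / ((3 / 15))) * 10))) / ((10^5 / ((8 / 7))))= 11 / 4095000000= 0.00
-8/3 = -2.67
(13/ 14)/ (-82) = -13/ 1148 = -0.01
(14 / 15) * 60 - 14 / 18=497 / 9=55.22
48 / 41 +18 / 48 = 507 / 328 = 1.55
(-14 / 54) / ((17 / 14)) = -98 / 459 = -0.21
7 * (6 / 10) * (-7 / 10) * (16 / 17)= -1176 / 425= -2.77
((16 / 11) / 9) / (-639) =-16 / 63261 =-0.00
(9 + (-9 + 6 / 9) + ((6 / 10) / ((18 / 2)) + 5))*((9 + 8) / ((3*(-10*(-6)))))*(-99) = -8041 / 150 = -53.61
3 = 3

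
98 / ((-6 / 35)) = -1715 / 3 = -571.67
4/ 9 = 0.44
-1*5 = -5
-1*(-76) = 76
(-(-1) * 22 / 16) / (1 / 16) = 22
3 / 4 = 0.75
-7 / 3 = -2.33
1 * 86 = 86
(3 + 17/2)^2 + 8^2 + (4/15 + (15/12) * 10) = 12541/60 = 209.02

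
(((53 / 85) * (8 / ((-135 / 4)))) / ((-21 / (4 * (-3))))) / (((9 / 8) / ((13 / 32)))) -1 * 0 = -22048 / 722925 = -0.03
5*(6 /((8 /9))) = 33.75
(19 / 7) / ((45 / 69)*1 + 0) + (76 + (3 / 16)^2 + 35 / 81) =58517419 / 725760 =80.63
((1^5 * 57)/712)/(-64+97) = 19/7832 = 0.00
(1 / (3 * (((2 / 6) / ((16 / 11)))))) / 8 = 2 / 11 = 0.18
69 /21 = 23 /7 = 3.29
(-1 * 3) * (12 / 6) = -6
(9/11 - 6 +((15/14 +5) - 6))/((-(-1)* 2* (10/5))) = -1.28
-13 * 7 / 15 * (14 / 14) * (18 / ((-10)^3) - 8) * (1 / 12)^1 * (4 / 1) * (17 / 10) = 6201923 / 225000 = 27.56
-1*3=-3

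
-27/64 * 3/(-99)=9/704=0.01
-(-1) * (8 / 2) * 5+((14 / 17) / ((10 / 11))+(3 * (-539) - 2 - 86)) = -143148 / 85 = -1684.09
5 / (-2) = -5 / 2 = -2.50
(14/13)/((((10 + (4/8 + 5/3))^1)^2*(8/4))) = 252/69277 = 0.00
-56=-56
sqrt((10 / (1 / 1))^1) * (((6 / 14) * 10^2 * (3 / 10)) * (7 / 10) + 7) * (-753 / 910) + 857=857 - 6024 * sqrt(10) / 455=815.13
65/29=2.24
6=6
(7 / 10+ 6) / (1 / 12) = 402 / 5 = 80.40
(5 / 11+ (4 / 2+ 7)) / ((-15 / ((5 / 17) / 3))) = -104 / 1683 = -0.06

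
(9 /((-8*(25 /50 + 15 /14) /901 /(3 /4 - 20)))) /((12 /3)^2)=397341 /512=776.06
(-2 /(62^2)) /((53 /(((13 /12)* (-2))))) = 0.00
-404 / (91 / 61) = -24644 / 91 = -270.81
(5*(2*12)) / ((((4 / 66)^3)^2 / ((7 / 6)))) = 45201378915 / 16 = 2825086182.19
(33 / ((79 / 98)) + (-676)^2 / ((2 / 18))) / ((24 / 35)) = 1895326825 / 316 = 5997869.70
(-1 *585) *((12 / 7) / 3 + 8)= -35100 / 7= -5014.29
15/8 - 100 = -785/8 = -98.12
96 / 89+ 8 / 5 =1192 / 445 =2.68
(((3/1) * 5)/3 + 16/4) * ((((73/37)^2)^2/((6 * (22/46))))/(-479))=-1959478629/19749908618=-0.10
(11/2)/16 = 11/32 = 0.34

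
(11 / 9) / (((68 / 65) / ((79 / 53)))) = 56485 / 32436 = 1.74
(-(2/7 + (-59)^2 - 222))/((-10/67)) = 305721/14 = 21837.21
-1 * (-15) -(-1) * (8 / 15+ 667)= 10238 / 15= 682.53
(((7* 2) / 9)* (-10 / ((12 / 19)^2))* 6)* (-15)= 3509.72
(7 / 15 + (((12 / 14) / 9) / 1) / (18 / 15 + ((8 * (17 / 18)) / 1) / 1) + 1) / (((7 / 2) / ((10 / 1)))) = 122252 / 28959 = 4.22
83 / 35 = 2.37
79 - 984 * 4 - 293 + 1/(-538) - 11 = -2238619/538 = -4161.00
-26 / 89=-0.29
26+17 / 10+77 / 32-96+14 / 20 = -10431 / 160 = -65.19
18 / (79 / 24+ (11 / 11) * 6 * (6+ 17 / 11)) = 4752 / 12821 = 0.37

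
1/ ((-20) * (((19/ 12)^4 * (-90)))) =288/ 3258025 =0.00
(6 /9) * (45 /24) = 5 /4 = 1.25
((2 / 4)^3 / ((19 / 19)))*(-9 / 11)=-9 / 88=-0.10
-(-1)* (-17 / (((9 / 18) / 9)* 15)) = -102 / 5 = -20.40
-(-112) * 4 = 448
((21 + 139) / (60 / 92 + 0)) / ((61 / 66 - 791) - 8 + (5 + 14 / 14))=-16192 / 52277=-0.31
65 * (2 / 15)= 26 / 3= 8.67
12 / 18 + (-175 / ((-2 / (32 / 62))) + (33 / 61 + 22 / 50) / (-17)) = 6491366 / 141825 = 45.77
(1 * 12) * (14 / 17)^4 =5.52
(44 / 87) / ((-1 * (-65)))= 44 / 5655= 0.01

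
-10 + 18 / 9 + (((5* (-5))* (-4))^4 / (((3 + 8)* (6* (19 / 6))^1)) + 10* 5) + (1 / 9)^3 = 72906399371 / 152361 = 478510.90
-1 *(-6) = 6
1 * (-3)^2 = 9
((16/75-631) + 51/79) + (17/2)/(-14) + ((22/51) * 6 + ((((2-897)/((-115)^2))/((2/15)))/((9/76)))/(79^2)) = -24679000792217/39287719100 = -628.16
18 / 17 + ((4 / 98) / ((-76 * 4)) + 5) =767127 / 126616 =6.06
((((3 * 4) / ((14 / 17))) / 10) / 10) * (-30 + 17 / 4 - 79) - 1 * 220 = -329369 / 1400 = -235.26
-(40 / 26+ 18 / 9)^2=-2116 / 169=-12.52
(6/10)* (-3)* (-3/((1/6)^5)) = 209952/5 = 41990.40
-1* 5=-5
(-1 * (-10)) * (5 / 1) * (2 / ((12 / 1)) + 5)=775 / 3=258.33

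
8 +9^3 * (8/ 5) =5872/ 5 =1174.40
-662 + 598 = -64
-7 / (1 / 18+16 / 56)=-882 / 43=-20.51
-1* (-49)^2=-2401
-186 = -186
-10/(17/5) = -50/17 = -2.94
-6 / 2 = -3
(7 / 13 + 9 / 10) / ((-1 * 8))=-187 / 1040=-0.18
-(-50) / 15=10 / 3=3.33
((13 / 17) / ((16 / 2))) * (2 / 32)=13 / 2176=0.01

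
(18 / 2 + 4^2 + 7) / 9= 32 / 9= 3.56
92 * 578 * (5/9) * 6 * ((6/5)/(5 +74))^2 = 1276224/31205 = 40.90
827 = 827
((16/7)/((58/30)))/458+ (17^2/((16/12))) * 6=120912927/92974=1300.50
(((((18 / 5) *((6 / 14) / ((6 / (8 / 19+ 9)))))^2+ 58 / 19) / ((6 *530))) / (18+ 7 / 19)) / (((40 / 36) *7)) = 11835813 / 602724745000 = 0.00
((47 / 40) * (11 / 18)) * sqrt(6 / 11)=47 * sqrt(66) / 720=0.53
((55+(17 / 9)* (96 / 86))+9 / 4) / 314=30629 / 162024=0.19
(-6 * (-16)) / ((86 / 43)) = 48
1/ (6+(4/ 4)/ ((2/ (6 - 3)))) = 0.13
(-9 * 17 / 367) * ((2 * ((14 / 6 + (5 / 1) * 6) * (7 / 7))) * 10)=-98940 / 367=-269.59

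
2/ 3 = 0.67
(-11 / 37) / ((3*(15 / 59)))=-649 / 1665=-0.39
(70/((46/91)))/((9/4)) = 12740/207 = 61.55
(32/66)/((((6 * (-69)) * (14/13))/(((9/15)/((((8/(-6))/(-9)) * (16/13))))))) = -507/141680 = -0.00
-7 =-7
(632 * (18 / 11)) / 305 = 11376 / 3355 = 3.39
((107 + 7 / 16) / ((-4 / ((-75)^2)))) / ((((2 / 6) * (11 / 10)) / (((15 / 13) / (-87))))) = 725203125 / 132704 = 5464.82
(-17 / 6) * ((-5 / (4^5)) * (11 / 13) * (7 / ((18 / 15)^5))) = 20453125 / 621084672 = 0.03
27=27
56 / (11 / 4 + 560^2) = 224 / 1254411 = 0.00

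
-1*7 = -7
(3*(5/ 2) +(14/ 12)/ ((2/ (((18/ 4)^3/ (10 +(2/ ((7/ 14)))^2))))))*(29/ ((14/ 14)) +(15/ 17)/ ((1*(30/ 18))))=1993191/ 7072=281.84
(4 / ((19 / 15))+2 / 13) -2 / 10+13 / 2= 23741 / 2470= 9.61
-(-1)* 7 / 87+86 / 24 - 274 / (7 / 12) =-378433 / 812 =-466.05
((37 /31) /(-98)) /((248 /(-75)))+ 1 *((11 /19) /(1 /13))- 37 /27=2380736567 /386506512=6.16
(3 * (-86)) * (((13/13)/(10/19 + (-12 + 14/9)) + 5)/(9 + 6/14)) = -2501009/18656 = -134.06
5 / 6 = 0.83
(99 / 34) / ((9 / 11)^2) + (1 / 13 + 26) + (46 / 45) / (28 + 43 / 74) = 1281470843 / 42067350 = 30.46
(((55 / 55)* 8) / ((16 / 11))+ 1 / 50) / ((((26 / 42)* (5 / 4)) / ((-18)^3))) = -41602.80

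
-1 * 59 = -59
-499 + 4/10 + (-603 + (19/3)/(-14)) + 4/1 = -1098.05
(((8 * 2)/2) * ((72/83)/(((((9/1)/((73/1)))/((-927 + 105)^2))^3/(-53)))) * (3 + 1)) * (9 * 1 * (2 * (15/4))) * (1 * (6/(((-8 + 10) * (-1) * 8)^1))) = 6130377940901852542202510.00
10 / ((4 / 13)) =65 / 2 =32.50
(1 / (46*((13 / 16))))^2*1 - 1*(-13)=1162277 / 89401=13.00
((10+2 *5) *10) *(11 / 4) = 550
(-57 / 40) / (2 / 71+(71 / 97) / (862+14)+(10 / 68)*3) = -1461497157 / 482223350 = -3.03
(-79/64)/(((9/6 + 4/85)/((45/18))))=-33575/16832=-1.99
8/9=0.89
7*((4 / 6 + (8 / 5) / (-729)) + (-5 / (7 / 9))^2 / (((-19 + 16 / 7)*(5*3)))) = 165727 / 47385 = 3.50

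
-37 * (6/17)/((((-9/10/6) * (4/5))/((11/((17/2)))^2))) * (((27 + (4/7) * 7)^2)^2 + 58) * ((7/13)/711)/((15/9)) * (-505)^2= 295258175308481000/15136953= 19505786620.89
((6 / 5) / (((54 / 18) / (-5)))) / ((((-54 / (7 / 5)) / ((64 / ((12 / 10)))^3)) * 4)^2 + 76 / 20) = -1027604480000 / 1952449043441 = -0.53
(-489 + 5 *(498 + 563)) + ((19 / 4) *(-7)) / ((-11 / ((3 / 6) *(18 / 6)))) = 424207 / 88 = 4820.53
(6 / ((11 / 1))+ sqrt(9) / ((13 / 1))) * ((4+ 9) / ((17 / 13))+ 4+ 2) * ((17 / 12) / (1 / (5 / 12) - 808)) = -0.02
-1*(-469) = 469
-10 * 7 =-70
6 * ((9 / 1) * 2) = 108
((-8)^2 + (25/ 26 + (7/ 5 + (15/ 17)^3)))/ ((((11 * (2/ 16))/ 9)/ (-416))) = -49332327552/ 270215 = -182566.95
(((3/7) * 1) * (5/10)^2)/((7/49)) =3/4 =0.75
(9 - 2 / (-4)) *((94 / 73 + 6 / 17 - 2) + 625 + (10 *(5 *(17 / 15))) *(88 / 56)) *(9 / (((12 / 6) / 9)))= 9541507077 / 34748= 274591.55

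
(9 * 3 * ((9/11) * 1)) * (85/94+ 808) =18476991/1034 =17869.43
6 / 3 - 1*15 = -13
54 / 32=27 / 16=1.69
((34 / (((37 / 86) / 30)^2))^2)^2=2623453167904502409986457600000000 / 3512479453921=746894950510223571282.64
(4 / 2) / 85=2 / 85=0.02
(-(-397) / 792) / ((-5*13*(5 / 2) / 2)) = -397 / 64350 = -0.01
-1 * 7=-7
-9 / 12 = -3 / 4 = -0.75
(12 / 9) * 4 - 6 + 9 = 25 / 3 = 8.33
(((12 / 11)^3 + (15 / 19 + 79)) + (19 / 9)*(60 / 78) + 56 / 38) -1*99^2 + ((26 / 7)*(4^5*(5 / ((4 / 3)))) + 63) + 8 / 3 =4611.71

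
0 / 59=0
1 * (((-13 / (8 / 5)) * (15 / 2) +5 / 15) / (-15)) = 2909 / 720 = 4.04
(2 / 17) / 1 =2 / 17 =0.12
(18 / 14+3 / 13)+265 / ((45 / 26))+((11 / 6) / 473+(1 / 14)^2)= 154.64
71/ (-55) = -1.29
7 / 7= 1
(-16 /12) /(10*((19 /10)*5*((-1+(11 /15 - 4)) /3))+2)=6 /599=0.01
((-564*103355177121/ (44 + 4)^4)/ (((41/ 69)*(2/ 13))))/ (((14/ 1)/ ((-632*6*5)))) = 27319898576769435/ 167936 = 162680417401.69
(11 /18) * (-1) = -11 /18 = -0.61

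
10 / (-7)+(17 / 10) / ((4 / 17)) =1623 / 280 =5.80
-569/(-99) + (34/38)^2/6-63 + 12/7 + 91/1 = 17809909/500346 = 35.60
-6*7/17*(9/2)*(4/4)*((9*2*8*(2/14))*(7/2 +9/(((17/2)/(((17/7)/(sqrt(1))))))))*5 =-48600/7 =-6942.86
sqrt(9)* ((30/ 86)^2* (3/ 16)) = 2025/ 29584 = 0.07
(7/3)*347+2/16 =19435/24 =809.79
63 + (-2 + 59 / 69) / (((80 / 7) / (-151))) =78.13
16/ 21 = 0.76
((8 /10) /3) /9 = 4 /135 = 0.03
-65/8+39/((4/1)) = 1.62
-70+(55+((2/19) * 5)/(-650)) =-18526/1235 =-15.00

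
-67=-67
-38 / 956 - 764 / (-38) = 182235 / 9082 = 20.07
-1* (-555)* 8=4440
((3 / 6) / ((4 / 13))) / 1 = 13 / 8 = 1.62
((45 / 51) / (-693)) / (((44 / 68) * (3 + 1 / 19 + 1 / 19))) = -95 / 149919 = -0.00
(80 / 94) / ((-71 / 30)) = -1200 / 3337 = -0.36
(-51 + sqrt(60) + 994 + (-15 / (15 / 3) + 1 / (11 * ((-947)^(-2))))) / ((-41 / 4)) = -3628596 / 451 - 8 * sqrt(15) / 41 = -8046.42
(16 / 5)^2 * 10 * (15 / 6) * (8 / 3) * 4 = 8192 / 3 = 2730.67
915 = 915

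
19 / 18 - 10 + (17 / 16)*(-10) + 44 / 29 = -37693 / 2088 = -18.05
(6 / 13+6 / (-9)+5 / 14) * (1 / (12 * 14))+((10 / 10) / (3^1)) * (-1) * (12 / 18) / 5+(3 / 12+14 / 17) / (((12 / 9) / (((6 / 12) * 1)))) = 5598689 / 15593760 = 0.36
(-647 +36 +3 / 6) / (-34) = 1221 / 68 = 17.96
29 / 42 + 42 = 42.69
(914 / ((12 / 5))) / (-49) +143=39757 / 294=135.23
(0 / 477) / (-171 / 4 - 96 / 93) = 0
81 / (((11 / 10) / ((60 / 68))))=12150 / 187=64.97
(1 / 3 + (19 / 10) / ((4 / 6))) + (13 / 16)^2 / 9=37517 / 11520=3.26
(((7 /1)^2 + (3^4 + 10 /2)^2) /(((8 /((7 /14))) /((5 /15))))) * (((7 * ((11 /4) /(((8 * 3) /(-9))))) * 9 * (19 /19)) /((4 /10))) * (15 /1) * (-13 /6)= 818750.06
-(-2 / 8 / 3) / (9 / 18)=1 / 6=0.17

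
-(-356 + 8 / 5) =1772 / 5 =354.40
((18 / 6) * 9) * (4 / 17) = 108 / 17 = 6.35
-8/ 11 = -0.73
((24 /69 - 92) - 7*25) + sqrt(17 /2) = -6133 /23 + sqrt(34) /2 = -263.74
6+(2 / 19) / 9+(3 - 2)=1199 / 171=7.01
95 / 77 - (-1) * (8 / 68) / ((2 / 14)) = 2693 / 1309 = 2.06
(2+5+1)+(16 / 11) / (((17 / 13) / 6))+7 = 4053 / 187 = 21.67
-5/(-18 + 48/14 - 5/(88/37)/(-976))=3006080/8759281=0.34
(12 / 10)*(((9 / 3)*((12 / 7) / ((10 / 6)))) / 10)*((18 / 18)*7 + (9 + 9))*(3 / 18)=54 / 35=1.54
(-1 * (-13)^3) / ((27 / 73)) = 160381 / 27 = 5940.04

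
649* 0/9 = 0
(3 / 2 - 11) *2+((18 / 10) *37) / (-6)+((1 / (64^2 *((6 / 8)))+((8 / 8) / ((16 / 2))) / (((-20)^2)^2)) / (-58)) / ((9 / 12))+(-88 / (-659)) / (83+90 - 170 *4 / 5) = -122580714263899 / 4072936320000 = -30.10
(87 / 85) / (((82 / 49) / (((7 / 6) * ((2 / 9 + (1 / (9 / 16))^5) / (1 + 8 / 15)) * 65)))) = 343223075195 / 631076346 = 543.87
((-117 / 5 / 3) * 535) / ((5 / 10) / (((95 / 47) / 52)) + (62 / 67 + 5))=-8853715 / 39863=-222.10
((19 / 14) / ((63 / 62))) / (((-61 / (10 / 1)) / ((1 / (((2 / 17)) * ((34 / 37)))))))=-108965 / 53802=-2.03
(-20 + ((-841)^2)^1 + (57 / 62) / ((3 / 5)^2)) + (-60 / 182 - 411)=11964180745 / 16926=706852.22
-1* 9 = -9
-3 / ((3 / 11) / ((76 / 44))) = -19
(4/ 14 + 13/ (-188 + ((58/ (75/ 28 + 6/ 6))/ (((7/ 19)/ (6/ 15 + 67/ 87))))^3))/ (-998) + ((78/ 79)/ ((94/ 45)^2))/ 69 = 5543899962104445560519/ 1852314017540214163974808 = 0.00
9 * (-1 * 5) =-45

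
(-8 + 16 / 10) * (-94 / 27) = 22.28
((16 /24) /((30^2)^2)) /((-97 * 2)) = -1 /235710000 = -0.00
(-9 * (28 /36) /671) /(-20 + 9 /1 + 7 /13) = 91 /91256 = 0.00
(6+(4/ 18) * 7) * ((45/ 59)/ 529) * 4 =1360/ 31211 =0.04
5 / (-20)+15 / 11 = 49 / 44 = 1.11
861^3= 638277381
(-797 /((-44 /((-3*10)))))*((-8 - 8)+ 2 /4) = 370605 /44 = 8422.84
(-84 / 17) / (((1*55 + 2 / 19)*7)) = -76 / 5933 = -0.01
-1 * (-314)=314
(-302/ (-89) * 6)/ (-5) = -1812/ 445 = -4.07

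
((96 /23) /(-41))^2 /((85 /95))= 175104 /15117233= 0.01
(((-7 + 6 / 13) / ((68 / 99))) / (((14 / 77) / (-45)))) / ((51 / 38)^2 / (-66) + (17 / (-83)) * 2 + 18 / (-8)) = -80758524825 / 92101711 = -876.84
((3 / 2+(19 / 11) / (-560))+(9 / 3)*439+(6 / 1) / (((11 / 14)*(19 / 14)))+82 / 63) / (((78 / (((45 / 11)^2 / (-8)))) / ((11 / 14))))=-20942249865 / 749805056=-27.93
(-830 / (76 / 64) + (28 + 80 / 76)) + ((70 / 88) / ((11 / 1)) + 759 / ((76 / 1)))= -1516962 / 2299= -659.84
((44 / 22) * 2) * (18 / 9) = 8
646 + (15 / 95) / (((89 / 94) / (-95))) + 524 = 102720 / 89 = 1154.16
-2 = -2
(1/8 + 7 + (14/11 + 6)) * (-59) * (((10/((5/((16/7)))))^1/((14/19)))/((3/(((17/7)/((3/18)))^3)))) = -143546776272/26411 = -5435113.26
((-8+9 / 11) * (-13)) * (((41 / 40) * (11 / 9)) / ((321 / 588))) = 2063243 / 9630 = 214.25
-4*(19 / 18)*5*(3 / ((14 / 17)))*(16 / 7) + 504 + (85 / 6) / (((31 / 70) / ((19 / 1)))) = 4265413 / 4557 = 936.01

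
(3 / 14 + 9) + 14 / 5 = 841 / 70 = 12.01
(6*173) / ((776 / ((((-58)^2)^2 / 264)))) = 122359613 / 2134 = 57338.15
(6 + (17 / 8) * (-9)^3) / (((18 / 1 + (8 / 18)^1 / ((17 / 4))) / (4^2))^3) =-565946471232 / 531348325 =-1065.11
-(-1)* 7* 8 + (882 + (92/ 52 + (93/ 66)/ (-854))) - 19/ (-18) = 2068113655/ 2198196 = 940.82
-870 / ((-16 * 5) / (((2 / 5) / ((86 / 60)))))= 3.03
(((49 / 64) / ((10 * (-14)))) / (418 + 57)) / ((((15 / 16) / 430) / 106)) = -15953 / 28500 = -0.56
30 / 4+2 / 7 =7.79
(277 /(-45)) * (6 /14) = -2.64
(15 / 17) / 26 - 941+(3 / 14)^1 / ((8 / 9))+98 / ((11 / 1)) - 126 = -288013651 / 272272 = -1057.82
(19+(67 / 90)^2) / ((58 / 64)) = 1267112 / 58725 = 21.58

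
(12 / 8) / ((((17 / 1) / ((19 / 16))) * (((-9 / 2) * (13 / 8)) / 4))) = -38 / 663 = -0.06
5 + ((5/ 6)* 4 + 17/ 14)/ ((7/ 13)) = 3953/ 294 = 13.45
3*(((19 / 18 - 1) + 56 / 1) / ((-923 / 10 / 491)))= -2477095 / 2769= -894.58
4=4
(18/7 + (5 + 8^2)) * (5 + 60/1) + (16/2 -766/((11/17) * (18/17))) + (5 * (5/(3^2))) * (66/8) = 9882205/2772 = 3565.01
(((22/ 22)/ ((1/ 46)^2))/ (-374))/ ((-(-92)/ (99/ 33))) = -69/ 374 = -0.18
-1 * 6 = -6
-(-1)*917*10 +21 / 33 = 100877 / 11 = 9170.64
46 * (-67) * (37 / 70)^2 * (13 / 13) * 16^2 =-270032512 / 1225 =-220434.70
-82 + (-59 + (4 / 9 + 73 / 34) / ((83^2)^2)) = -2047636717073 / 14522246226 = -141.00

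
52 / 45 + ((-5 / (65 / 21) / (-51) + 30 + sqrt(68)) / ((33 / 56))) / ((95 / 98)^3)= 105413504*sqrt(17) / 28293375 + 1071120636772 / 18758507625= 72.46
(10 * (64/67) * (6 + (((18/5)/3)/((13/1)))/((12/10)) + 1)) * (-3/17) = -176640/14807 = -11.93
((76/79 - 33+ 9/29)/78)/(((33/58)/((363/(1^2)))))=-799568/3081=-259.52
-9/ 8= -1.12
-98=-98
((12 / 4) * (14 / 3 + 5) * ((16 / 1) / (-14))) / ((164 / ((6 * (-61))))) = 21228 / 287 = 73.97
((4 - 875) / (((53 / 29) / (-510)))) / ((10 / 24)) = 30917016 / 53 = 583339.92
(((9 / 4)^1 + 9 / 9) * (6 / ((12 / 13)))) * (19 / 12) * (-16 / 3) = -3211 / 18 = -178.39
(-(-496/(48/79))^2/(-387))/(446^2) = 5997601/692824428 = 0.01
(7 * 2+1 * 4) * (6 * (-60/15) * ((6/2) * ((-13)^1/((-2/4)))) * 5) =-168480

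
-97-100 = -197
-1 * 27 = -27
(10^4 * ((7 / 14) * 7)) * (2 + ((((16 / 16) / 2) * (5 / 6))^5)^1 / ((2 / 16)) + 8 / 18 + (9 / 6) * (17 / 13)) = 7972094375 / 50544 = 157725.83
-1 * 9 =-9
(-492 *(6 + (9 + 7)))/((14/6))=-32472/7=-4638.86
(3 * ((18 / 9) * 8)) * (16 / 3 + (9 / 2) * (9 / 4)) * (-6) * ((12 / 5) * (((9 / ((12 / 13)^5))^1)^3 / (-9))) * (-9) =-18989966308227670847 / 733835427840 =-25877690.81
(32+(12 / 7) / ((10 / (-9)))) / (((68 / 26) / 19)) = 131651 / 595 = 221.26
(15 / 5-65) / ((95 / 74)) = -48.29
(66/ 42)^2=2.47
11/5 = 2.20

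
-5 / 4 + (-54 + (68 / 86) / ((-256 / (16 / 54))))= -1026341 / 18576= -55.25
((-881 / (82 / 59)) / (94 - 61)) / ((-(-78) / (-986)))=25625647 / 105534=242.82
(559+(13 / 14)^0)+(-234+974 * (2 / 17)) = 7490 / 17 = 440.59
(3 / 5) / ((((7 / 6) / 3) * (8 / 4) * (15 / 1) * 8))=9 / 1400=0.01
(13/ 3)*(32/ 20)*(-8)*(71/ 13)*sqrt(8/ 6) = -9088*sqrt(3)/ 45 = -349.80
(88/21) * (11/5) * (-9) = -2904/35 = -82.97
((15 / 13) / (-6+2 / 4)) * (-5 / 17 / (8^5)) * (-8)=-75 / 4978688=-0.00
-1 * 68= -68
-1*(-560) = 560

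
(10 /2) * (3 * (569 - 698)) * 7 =-13545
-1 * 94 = -94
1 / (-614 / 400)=-200 / 307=-0.65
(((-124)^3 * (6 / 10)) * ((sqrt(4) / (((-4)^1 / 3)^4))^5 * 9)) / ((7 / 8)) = -2804619440435157 / 2348810240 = -1194059.61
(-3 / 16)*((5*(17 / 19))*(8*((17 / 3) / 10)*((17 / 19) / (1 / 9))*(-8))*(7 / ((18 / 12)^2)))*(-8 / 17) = -129472 / 361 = -358.65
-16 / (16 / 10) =-10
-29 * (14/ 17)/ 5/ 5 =-406/ 425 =-0.96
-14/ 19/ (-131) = 14/ 2489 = 0.01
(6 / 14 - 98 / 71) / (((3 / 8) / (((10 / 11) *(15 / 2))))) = -8600 / 497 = -17.30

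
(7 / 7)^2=1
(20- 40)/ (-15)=4/ 3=1.33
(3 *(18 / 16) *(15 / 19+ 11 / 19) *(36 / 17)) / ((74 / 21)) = 66339 / 23902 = 2.78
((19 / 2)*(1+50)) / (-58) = -969 / 116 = -8.35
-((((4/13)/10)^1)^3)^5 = -0.00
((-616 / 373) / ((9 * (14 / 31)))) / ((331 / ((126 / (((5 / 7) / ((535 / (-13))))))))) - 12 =-4957324 / 1605019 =-3.09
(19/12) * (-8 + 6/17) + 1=-1133/102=-11.11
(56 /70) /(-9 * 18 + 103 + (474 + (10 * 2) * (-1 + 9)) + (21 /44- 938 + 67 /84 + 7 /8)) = -7392 /3334255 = -0.00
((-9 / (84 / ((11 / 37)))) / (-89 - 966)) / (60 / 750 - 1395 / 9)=-55 / 282207436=-0.00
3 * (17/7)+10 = 121/7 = 17.29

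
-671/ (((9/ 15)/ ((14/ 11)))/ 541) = -2310070/ 3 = -770023.33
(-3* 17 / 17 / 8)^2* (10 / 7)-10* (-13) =29165 / 224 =130.20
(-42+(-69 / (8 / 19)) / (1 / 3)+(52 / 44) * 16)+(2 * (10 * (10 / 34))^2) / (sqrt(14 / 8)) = -45295 / 88+10000 * sqrt(7) / 2023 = -501.64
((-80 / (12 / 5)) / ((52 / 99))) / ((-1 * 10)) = 6.35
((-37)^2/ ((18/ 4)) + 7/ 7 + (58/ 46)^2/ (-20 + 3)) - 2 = 24534328/ 80937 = 303.13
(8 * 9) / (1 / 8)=576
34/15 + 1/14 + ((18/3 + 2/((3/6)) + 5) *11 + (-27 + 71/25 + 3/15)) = 150547/1050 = 143.38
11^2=121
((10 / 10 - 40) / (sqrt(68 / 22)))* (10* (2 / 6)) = -65* sqrt(374) / 17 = -73.94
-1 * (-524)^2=-274576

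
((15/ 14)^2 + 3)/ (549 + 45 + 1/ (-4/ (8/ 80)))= 0.01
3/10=0.30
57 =57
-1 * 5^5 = -3125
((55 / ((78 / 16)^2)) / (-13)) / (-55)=64 / 19773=0.00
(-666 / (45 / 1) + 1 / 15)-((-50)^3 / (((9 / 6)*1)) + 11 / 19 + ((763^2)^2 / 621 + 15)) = -32192556271568 / 58995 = -545682791.28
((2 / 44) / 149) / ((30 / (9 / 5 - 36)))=-57 / 163900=-0.00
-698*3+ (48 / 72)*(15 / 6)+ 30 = -6187 / 3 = -2062.33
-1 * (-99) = 99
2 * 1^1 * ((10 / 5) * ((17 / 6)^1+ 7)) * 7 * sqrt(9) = 826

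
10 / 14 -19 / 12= -73 / 84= -0.87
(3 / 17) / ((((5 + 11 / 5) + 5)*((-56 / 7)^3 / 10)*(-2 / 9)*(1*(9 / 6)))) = 225 / 265472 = 0.00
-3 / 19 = -0.16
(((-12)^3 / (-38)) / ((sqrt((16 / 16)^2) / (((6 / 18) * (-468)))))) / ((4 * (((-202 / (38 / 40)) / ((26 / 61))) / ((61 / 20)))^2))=-3381183 / 51005000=-0.07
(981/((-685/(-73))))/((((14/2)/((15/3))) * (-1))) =-71613/959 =-74.67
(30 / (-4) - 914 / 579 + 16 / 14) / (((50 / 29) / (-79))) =147373157 / 405300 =363.61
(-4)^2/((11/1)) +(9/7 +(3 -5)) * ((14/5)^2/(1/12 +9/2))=64/275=0.23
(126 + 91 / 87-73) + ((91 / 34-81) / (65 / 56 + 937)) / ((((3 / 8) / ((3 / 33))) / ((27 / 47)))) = 2170670583590 / 40172049291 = 54.03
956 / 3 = 318.67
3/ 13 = 0.23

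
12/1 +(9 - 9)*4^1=12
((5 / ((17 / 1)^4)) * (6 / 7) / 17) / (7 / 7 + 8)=0.00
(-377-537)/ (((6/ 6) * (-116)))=457/ 58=7.88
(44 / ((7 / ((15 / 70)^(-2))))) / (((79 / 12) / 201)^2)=796384512 / 6241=127605.27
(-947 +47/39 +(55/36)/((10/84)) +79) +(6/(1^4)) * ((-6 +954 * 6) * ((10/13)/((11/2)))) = 1128087/286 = 3944.36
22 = 22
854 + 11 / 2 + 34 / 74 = 63637 / 74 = 859.96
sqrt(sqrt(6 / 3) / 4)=2^(1 / 4) / 2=0.59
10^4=10000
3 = 3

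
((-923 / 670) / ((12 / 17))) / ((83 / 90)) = -47073 / 22244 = -2.12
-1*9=-9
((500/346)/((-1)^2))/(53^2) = 250/485957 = 0.00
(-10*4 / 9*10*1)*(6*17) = -13600 / 3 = -4533.33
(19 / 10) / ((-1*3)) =-19 / 30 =-0.63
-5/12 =-0.42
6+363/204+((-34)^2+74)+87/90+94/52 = 16449743/13260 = 1240.55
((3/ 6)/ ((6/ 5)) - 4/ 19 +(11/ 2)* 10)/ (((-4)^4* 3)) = 12587/ 175104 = 0.07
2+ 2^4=18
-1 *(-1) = 1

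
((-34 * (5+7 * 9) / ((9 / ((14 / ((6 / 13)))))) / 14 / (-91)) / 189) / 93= 1156 / 3322053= 0.00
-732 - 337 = -1069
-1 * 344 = -344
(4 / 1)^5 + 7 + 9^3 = 1760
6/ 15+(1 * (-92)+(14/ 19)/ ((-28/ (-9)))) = -17359/ 190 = -91.36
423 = 423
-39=-39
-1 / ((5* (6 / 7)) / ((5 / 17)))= -7 / 102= -0.07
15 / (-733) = -15 / 733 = -0.02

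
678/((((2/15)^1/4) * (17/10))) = 203400/17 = 11964.71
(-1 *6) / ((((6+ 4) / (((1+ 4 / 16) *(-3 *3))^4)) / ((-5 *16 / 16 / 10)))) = 2460375 / 512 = 4805.42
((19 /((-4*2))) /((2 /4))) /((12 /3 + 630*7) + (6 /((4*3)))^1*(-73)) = -19 /17510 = -0.00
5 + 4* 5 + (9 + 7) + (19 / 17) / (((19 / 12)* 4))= 700 / 17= 41.18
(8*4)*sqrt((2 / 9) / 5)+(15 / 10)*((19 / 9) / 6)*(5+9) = 32*sqrt(10) / 15+133 / 18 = 14.14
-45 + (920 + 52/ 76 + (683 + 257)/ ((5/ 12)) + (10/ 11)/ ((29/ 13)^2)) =550485112/ 175769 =3131.87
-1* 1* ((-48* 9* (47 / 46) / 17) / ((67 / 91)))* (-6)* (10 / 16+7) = -42265314 / 26197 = -1613.36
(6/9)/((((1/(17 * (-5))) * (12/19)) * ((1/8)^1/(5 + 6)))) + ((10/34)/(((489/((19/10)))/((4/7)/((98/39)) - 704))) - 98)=-68384369455/8554077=-7994.36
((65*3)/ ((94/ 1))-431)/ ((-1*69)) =1753/ 282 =6.22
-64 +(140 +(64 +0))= 140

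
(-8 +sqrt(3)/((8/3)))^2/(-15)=-3.60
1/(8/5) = 5/8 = 0.62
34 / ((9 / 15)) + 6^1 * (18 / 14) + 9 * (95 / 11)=32827 / 231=142.11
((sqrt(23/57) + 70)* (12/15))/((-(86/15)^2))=-3150/1849- 15* sqrt(1311)/35131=-1.72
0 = 0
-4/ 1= -4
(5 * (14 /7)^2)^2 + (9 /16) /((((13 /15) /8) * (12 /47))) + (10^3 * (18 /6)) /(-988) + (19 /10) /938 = 1933661211 /4633720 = 417.30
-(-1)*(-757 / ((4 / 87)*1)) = -65859 / 4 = -16464.75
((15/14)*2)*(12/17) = 180/119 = 1.51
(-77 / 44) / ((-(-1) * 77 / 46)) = -23 / 22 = -1.05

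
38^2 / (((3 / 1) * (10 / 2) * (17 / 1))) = 1444 / 255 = 5.66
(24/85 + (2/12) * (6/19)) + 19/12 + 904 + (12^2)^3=57885926617/19380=2986889.92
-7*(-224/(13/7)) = 10976/13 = 844.31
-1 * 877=-877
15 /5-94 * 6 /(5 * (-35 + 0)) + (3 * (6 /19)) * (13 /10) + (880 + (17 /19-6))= 2933811 /3325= 882.35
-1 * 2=-2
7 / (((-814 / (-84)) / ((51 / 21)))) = 714 / 407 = 1.75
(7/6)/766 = 7/4596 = 0.00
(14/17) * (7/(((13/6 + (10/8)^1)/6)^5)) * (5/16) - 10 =39561298310/1969555417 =20.09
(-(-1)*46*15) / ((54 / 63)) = 805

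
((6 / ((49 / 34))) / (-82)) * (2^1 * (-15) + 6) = 2448 / 2009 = 1.22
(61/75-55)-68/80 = -16511/300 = -55.04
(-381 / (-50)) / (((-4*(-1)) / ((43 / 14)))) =16383 / 2800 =5.85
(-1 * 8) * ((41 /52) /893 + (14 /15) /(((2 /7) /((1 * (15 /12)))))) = -1137928 /34827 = -32.67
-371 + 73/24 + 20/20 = -8807/24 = -366.96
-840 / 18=-140 / 3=-46.67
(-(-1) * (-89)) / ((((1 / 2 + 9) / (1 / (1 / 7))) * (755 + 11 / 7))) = -4361 / 50312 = -0.09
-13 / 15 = -0.87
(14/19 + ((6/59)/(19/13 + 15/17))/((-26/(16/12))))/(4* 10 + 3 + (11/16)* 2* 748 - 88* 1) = 426576/571096813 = 0.00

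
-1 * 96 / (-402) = 16 / 67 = 0.24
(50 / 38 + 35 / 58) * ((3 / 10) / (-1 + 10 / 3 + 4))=3807 / 41876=0.09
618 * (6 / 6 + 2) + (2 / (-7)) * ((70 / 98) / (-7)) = 635932 / 343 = 1854.03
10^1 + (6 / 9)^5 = 2462 / 243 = 10.13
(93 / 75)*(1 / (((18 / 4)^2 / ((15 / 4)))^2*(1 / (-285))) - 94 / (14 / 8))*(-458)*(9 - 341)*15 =-509050491848 / 2835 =-179559256.38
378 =378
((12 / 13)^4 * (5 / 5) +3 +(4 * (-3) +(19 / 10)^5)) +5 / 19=908963207241 / 54265900000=16.75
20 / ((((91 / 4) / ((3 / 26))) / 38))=4560 / 1183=3.85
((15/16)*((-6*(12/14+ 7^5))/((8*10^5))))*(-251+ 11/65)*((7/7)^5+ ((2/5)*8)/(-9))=695364581/36400000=19.10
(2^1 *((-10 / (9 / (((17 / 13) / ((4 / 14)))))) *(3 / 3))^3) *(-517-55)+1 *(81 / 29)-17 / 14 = 7525999065841 / 50019606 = 150460.98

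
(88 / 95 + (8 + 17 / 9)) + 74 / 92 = 456997 / 39330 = 11.62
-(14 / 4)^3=-42.88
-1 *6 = -6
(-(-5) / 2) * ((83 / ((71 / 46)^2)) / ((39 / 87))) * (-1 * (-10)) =1943.00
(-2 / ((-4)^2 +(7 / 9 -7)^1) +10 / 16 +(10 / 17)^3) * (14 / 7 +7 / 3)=1169051 / 432344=2.70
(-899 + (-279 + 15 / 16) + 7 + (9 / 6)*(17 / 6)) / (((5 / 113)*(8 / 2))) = -2107789 / 320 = -6586.84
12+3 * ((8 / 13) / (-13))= 2004 / 169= 11.86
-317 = -317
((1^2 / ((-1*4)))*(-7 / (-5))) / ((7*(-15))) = 1 / 300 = 0.00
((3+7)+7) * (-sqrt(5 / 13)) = -17 * sqrt(65) / 13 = -10.54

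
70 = 70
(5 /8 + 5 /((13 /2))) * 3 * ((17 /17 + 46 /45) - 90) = -114811 /312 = -367.98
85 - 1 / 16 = 1359 / 16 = 84.94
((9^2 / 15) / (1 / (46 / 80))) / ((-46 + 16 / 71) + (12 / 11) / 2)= -485001 / 7064800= -0.07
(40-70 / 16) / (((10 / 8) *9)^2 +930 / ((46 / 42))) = 874 / 23937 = 0.04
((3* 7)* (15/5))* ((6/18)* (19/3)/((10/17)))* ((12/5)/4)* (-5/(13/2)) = -6783/65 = -104.35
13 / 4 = 3.25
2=2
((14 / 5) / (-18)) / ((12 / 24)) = -14 / 45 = -0.31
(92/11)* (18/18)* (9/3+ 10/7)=2852/77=37.04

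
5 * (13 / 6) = 65 / 6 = 10.83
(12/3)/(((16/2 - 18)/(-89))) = 178/5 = 35.60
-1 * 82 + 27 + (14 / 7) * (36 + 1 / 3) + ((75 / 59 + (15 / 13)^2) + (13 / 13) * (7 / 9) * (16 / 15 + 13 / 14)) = 58746019 / 2692170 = 21.82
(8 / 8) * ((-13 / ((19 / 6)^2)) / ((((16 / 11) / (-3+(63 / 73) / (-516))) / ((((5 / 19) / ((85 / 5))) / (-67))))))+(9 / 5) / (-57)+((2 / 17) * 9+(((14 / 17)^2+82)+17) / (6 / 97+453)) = 96167928036346817 / 77141909320337520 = 1.25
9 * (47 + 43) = 810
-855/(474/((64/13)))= -8.88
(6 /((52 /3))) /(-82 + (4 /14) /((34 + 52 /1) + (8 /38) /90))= -1158129 /274336777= -0.00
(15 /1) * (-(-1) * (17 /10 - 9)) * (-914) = 100083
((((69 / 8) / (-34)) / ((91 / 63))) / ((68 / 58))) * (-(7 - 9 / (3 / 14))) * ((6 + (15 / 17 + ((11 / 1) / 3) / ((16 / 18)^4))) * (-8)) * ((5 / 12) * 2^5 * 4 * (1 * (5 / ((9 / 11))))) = 5702139394875 / 32700928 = 174372.40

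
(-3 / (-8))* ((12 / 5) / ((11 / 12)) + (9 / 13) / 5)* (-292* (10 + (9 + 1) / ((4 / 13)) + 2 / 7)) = -258557751 / 20020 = -12914.97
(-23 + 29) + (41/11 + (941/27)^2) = 9818294/8019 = 1224.38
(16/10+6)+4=58/5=11.60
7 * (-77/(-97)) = 539/97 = 5.56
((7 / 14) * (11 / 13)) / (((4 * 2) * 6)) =11 / 1248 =0.01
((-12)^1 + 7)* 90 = -450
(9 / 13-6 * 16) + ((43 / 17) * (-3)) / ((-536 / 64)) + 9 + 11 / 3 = -3630749 / 44421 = -81.73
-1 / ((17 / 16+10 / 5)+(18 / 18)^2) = -16 / 65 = -0.25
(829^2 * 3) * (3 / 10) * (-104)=-321628788 / 5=-64325757.60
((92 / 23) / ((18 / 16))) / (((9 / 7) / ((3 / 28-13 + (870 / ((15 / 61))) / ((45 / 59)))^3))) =198005535657267845291 / 723350250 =273733970033.56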